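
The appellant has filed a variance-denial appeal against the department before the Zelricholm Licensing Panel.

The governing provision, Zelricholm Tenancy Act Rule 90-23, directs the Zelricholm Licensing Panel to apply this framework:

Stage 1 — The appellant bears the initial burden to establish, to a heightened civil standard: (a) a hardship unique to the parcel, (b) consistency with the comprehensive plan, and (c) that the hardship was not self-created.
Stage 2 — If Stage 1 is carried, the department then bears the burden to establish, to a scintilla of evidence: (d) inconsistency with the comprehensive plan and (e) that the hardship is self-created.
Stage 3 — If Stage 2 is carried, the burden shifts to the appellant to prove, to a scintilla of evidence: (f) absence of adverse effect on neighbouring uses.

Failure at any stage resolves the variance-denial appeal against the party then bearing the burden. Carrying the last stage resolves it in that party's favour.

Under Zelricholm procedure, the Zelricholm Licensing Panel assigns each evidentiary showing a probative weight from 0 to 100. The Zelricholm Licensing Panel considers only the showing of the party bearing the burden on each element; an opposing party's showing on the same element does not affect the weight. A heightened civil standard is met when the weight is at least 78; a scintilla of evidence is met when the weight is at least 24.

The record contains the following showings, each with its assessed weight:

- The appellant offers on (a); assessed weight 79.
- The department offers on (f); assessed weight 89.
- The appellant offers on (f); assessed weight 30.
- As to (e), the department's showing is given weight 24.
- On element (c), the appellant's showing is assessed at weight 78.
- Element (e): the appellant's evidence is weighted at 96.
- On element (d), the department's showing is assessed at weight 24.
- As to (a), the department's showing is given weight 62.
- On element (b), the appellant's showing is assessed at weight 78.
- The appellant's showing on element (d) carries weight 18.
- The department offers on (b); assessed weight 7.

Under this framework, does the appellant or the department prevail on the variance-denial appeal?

Stage 1 — burden on appellant; standard: a heightened civil standard (weight is at least 78).
    (a): 79 (department's 62 disregarded) ≥ 78 [met]
    (b): 78 (department's 7 disregarded) ≥ 78 [met]
    (c): 78 ≥ 78 [met]
  Stage 1 carried; the burden shifts to the department.
Stage 2 — burden on department; standard: a scintilla of evidence (weight is at least 24).
    (d): 24 (appellant's 18 disregarded) ≥ 24 [met]
    (e): 24 (appellant's 96 disregarded) ≥ 24 [met]
  Stage 2 carried; the burden shifts to the appellant.
Stage 3 — burden on appellant; standard: a scintilla of evidence (weight is at least 24).
    (f): 30 (department's 89 disregarded) ≥ 24 [met]
  Stage 3 carried; the final stage is satisfied.
Every stage carried; the appellant prevails.

appellant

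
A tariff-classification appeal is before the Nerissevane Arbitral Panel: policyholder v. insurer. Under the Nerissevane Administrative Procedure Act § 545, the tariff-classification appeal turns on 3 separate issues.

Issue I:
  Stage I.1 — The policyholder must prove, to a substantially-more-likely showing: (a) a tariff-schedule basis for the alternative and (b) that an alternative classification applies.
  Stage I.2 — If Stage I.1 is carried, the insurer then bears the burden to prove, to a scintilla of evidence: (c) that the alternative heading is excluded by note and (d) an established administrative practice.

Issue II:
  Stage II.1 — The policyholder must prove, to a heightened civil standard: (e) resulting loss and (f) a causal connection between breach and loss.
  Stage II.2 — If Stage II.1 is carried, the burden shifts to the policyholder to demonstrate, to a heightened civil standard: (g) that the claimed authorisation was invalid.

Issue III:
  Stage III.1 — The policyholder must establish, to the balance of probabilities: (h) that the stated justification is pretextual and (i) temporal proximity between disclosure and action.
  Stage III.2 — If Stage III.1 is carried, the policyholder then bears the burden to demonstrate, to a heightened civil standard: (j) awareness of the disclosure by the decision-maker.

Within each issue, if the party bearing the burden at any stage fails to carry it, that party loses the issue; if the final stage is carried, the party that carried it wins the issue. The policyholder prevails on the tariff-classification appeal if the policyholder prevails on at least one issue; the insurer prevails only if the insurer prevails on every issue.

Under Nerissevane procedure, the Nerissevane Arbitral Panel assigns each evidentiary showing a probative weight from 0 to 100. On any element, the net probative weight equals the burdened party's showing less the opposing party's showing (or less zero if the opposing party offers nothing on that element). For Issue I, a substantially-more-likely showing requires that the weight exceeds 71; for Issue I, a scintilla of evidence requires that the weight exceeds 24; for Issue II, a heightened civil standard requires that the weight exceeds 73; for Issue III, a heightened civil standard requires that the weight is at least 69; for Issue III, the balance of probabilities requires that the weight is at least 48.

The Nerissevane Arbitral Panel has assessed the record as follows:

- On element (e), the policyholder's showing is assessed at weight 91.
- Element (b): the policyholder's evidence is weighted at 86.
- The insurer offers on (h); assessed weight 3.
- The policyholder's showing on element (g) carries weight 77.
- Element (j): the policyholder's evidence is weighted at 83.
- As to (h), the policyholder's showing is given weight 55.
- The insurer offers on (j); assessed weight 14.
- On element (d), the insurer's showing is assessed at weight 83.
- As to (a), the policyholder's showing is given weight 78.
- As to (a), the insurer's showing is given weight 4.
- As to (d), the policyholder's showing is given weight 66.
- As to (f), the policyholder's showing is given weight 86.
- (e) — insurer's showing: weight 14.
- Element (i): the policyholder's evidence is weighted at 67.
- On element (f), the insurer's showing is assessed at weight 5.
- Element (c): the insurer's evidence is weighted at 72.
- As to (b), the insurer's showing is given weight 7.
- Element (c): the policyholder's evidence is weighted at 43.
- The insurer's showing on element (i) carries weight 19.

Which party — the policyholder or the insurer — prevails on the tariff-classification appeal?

policyholder

— Issue I —
Stage I.1 — burden on policyholder; standard: a substantially-more-likely showing (weight exceeds 71).
    (a): 78 − 4 = 74 > 71 [met]
    (b): 86 − 7 = 79 > 71 [met]
  Stage I.1 is satisfied; the onus moves to the insurer.
Stage I.2 — burden on insurer; standard: a scintilla of evidence (weight exceeds 24).
    (c): 72 − 43 = 29 > 24 [met]
    (d): 83 − 66 = 17 ≤ 24 [not met]
  Not every element is met, so the insurer fails to carry Stage I.2.
The analysis ends at Stage I.2; the policyholder prevails on this issue.
— Issue II —
Stage II.1 — burden on policyholder; standard: a heightened civil standard (weight exceeds 73).
    (e): 91 − 14 = 77 > 73 [met]
    (f): 86 − 5 = 81 > 73 [met]
  Stage II.1 carried; the burden remains with the policyholder.
Stage II.2 — burden on policyholder; standard: a heightened civil standard (weight exceeds 73).
    (g): 77 > 73 [met]
  The policyholder carries the last stage.
Every stage carried; the policyholder prevails on this issue.
— Issue III —
At Stage III.1 the policyholder must meet the balance of probabilities (weight is at least 48): on (h) the weight is 55 less the opposing 3 gives net 52, which does reach 48, so (h) meets the standard; on (i) the weight is 67 less the opposing 19 gives net 48, which does reach 48, so (i) meets the standard.
  All elements met. The policyholder retains the burden for Stage III.2.
At Stage III.2 the policyholder must meet a heightened civil standard (weight is at least 69): on (j) the weight is 83 less the opposing 14 gives net 69, which does reach 69, so (j) meets the standard.
  The policyholder carries the last stage.
Every stage carried; the policyholder prevails on this issue.
Per-issue: Issue I → policyholder; Issue II → policyholder; Issue III → policyholder. The policyholder must prevail on at least one issue; overall, the policyholder prevails.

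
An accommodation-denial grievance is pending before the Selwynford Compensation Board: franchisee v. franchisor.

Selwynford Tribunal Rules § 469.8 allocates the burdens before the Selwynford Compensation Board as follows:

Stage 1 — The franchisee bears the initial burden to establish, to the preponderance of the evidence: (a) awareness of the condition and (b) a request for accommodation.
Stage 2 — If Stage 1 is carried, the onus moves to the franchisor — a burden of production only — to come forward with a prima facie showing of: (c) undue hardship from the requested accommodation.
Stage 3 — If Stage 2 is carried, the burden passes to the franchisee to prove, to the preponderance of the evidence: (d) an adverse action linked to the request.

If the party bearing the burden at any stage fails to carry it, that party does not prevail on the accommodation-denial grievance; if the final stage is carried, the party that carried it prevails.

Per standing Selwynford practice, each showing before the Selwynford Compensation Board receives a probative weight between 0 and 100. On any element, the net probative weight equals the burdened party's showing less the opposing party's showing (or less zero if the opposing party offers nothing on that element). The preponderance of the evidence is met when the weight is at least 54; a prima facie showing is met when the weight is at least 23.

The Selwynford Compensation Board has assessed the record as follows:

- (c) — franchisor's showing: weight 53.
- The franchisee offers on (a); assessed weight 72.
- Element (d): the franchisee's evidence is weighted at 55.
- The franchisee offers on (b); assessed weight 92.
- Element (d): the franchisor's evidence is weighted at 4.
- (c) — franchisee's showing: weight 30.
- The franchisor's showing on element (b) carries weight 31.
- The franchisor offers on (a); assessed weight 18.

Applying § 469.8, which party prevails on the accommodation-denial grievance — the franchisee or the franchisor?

franchisor

Stage 1 (franchisee, the preponderance of the evidence, weight is at least 54): (a) net 72−18=54 ≥ 54 — meets; (b) net 92−31=61 ≥ 54 — meets.
  Stage 1 carried; the burden shifts to the franchisor.
Stage 2 (franchisor, a prima facie showing, weight is at least 23): (c) net 53−30=23 ≥ 23 — meets.
  The franchisor carries Stage 2; the franchisee now bears the burden.
Stage 3 (franchisee, the preponderance of the evidence, weight is at least 54): (d) net 55−4=51 < 54 — fails.
  Not every element is met, so the franchisee fails to carry Stage 3.
The franchisor prevails.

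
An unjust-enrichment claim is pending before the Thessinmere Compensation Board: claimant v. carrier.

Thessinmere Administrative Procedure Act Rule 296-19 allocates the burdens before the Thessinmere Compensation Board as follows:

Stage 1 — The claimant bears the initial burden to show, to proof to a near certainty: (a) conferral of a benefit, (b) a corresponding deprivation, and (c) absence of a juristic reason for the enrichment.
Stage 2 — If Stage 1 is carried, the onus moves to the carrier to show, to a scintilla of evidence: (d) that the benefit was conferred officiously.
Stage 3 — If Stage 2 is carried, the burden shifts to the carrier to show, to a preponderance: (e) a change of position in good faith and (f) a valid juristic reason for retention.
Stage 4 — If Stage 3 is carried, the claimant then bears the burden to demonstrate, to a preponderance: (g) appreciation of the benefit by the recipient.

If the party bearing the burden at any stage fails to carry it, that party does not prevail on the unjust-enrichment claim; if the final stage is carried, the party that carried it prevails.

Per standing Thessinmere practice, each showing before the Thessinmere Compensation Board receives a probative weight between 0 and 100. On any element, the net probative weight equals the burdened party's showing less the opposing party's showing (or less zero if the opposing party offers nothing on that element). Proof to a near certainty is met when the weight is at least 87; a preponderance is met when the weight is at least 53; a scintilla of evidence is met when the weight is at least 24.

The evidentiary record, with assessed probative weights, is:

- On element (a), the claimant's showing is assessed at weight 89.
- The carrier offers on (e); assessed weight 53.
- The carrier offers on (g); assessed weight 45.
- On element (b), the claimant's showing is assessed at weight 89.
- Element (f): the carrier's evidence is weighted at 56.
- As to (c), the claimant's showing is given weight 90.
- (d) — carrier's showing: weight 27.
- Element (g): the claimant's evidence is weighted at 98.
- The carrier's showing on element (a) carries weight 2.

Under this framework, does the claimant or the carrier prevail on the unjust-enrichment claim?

Stage 1 (claimant, proof to a near certainty, weight is at least 87): (a) net 89−2=87 ≥ 87 — meets; (b) 89 ≥ 87 — meets; (c) 90 ≥ 87 — meets.
  Stage 1 is satisfied; the onus moves to the carrier.
Stage 2 (carrier, a scintilla of evidence, weight is at least 24): (d) 27 ≥ 24 — meets.
  Stage 2 carried; the burden remains with the carrier.
Stage 3 (carrier, a preponderance, weight is at least 53): (e) 53 ≥ 53 — meets; (f) 56 ≥ 53 — meets.
  Stage 3 is satisfied; the onus moves to the claimant.
Stage 4 (claimant, a preponderance, weight is at least 53): (g) net 98−45=53 ≥ 53 — meets.
  The claimant carries the last stage.
All stages carried — the claimant prevails.

claimant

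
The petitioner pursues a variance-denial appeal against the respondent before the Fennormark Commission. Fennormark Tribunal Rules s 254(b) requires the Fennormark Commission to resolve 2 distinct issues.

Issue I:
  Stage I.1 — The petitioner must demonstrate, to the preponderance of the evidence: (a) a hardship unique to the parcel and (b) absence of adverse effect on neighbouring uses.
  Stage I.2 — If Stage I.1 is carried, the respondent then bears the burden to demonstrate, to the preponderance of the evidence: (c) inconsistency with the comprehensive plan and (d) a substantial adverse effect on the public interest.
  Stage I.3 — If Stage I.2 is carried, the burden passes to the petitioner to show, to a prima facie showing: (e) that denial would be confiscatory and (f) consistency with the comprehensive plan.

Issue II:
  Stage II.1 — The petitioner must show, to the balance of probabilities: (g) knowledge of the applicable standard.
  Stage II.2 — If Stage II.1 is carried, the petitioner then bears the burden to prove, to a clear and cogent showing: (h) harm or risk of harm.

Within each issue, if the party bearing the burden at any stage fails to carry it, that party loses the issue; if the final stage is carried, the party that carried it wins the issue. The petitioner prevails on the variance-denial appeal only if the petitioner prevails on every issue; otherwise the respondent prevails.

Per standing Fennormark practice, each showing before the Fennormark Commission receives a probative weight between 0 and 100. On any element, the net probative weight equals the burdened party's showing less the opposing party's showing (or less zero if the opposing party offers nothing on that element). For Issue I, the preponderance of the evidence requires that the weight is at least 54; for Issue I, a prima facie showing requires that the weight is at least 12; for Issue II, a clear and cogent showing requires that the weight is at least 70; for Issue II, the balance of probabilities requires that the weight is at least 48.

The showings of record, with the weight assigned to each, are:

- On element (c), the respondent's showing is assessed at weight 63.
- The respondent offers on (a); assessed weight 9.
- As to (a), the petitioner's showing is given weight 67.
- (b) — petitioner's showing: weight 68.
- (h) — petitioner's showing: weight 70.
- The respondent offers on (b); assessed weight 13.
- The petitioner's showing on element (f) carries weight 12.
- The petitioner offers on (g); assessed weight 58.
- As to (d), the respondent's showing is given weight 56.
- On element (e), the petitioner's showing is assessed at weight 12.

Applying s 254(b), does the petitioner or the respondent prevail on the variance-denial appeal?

— Issue I —
At Stage I.1 the petitioner must meet the preponderance of the evidence (weight is at least 54): on (a) the weight is 67 less the opposing 9 gives net 58, which does reach 54, so (a) meets the standard; on (b) the weight is 68 less the opposing 13 gives net 55, which does reach 54, so (b) meets the standard.
  Stage I.1 carried; the burden shifts to the respondent.
At Stage I.2 the respondent must meet the preponderance of the evidence (weight is at least 54): on (c) the weight is 63, ≥ 54, so (c) meets the standard; on (d) the weight is 56, which does reach 54, so (d) meets the standard.
  Stage I.2 is satisfied; the onus moves to the petitioner.
At Stage I.3 the petitioner must meet a prima facie showing (weight is at least 12): on (e) the weight is 12, which does reach 12, so (e) meets the standard; on (f) the weight is 12, ≥ 12, so (f) meets the standard.
  All elements met at the final stage.
With every stage satisfied, the petitioner prevails on this issue.
— Issue II —
Stage II.1 — burden on petitioner; standard: the balance of probabilities (weight is at least 48).
    (g): 58 ≥ 48 [met]
  Stage II.1 carried; the burden remains with the petitioner.
Stage II.2 — burden on petitioner; standard: a clear and cogent showing (weight is at least 70).
    (h): 70 ≥ 70 [met]
  All elements met at the final stage.
All stages carried — the petitioner prevails on this issue.
Per-issue: Issue I → petitioner; Issue II → petitioner. The petitioner must prevail on every issue; overall, the petitioner prevails.

petitioner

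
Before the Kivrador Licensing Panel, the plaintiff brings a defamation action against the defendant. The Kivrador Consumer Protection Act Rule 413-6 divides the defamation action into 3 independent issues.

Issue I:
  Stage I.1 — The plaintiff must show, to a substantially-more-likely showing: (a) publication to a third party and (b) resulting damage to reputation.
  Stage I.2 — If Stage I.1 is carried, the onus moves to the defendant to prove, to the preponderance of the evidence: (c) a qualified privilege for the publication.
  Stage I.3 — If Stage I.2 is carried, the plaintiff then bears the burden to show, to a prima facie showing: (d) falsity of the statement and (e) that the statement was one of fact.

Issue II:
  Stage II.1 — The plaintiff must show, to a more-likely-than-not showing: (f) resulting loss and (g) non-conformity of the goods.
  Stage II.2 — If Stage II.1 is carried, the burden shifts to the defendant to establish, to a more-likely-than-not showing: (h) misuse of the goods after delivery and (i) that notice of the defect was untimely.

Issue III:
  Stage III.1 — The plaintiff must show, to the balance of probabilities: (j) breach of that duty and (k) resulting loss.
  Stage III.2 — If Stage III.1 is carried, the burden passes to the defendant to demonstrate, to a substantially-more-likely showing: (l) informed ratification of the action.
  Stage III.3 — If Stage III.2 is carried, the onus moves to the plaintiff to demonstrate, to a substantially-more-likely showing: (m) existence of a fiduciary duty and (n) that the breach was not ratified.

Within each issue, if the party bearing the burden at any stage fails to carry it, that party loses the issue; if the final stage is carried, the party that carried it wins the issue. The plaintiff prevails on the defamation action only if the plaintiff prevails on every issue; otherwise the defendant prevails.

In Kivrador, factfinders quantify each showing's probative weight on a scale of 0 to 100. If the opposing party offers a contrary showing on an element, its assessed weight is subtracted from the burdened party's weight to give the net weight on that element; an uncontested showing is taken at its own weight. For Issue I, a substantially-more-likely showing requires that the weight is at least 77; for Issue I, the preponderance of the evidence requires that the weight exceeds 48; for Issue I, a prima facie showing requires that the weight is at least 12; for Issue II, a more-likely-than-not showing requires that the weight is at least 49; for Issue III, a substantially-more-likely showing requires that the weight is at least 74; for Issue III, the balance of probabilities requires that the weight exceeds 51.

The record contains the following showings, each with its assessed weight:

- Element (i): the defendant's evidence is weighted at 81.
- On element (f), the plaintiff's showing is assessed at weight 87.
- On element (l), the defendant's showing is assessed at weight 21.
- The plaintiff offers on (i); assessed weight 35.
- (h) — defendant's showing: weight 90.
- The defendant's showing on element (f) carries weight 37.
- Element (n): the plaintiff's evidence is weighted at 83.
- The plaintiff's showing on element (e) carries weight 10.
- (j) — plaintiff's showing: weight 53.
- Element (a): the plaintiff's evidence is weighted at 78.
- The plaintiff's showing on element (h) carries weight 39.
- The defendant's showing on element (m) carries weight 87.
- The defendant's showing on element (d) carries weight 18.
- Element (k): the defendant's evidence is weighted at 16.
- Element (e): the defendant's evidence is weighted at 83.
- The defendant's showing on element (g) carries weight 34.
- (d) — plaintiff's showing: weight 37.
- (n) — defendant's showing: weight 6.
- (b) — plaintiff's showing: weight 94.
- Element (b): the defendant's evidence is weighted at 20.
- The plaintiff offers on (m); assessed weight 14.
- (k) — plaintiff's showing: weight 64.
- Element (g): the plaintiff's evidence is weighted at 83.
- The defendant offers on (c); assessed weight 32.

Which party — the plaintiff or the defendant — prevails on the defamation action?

defendant

— Issue I —
At Stage I.1 the plaintiff must meet a substantially-more-likely showing (weight is at least 77): on (a) the weight is 78, ≥ 77, so (a) meets the standard; on (b) the weight is 94 less the opposing 20 gives net 74, which does not reach 77, so (b) does not meet the standard.
  The plaintiff does not carry Stage I.1.
The analysis ends at Stage I.1; the defendant prevails on this issue.
— Issue II —
Stage II.1 — burden on plaintiff; standard: a more-likely-than-not showing (weight is at least 49).
    (f): 87 − 37 = 50 ≥ 49 [met]
    (g): 83 − 34 = 49 ≥ 49 [met]
  Stage II.1 carried; the burden shifts to the defendant.
Stage II.2 — burden on defendant; standard: a more-likely-than-not showing (weight is at least 49).
    (h): 90 − 39 = 51 ≥ 49 [met]
    (i): 81 − 35 = 46 < 49 [not met]
  Not every element is met, so the defendant fails to carry Stage II.2.
The plaintiff prevails on this issue.
— Issue III —
Stage III.1 (plaintiff, the balance of probabilities, weight exceeds 51): (j) 53 > 51 — meets; (k) net 64−16=48 ≤ 51 — fails.
  The plaintiff does not carry Stage III.1.
So the defendant prevails on this issue.
Per-issue: Issue I → defendant; Issue II → plaintiff; Issue III → defendant. The plaintiff must prevail on every issue; overall, the defendant prevails.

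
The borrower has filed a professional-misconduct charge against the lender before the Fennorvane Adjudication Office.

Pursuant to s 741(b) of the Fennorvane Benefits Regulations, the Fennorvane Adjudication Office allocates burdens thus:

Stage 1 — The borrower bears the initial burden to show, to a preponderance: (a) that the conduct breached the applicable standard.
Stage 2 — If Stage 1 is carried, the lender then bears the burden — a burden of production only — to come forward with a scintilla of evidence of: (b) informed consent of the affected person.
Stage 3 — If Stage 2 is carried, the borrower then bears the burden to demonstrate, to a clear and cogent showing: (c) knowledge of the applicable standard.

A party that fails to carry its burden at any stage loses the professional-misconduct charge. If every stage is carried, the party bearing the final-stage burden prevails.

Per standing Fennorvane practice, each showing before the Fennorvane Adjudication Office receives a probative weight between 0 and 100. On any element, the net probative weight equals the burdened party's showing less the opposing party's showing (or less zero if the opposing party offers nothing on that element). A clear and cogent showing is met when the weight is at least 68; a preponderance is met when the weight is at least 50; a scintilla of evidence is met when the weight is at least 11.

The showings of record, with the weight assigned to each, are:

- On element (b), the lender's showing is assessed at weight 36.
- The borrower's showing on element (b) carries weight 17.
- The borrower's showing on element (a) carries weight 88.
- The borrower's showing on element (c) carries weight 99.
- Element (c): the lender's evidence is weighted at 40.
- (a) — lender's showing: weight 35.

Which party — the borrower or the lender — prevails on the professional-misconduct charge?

Stage 1 — burden on borrower; standard: a preponderance (weight is at least 50).
    (a): 88 − 35 = 53 ≥ 50 [met]
  All elements met. The burden passes to the lender.
Stage 2 — burden on lender; standard: a scintilla of evidence (weight is at least 11).
    (b): 36 − 17 = 19 ≥ 11 [met]
  Stage 2 is satisfied; the onus moves to the borrower.
Stage 3 — burden on borrower; standard: a clear and cogent showing (weight is at least 68).
    (c): 99 − 40 = 59 < 68 [not met]
  The borrower does not carry Stage 3.
So the lender prevails.

lender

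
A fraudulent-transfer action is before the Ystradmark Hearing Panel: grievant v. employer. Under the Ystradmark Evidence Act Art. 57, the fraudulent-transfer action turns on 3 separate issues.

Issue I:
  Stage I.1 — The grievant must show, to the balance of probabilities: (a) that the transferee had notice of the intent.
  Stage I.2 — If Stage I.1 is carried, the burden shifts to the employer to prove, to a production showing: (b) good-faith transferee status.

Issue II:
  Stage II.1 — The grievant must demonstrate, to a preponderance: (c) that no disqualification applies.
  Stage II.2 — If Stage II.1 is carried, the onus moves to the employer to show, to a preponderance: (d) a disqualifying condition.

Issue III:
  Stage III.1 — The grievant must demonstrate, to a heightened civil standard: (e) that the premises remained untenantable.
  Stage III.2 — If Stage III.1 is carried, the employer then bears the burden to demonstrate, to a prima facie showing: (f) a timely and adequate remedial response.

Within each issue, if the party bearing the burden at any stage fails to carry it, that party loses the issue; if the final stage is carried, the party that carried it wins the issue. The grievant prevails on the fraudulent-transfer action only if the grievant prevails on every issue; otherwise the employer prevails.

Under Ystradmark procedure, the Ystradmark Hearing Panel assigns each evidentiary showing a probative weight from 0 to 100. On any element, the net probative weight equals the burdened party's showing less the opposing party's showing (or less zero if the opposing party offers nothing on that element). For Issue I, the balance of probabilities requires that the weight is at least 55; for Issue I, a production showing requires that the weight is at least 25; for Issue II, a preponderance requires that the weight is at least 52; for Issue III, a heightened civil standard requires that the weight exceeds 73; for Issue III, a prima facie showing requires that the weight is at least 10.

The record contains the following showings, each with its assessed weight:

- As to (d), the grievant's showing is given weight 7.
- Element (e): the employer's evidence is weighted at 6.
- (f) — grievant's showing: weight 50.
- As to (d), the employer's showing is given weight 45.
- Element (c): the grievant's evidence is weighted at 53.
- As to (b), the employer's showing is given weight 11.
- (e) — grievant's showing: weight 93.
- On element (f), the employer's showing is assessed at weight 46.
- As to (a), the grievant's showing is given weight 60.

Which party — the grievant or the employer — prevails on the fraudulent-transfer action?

— Issue I —
Stage I.1 (grievant, the balance of probabilities, weight is at least 55): (a) 60 ≥ 55 — meets.
  All elements met. The burden passes to the employer.
Stage I.2 (employer, a production showing, weight is at least 25): (b) 11 < 25 — fails.
  The employer does not carry Stage I.2.
So the grievant prevails on this issue.
— Issue II —
Stage II.1 (grievant, a preponderance, weight is at least 52): (c) 53 ≥ 52 — meets.
  Stage II.1 carried; the burden shifts to the employer.
Stage II.2 (employer, a preponderance, weight is at least 52): (d) net 45−7=38 < 52 — fails.
  Not every element is met, so the employer fails to carry Stage II.2.
The grievant prevails on this issue.
— Issue III —
Stage III.1 — burden on grievant; standard: a heightened civil standard (weight exceeds 73).
    (e): 93 − 6 = 87 > 73 [met]
  Stage III.1 is satisfied; the onus moves to the employer.
Stage III.2 — burden on employer; standard: a prima facie showing (weight is at least 10).
    (f): 46 − 50 = -4 < 10 [not met]
  The employer does not carry Stage III.2.
The grievant prevails on this issue.
Per-issue: Issue I → grievant; Issue II → grievant; Issue III → grievant. The grievant must prevail on every issue; overall, the grievant prevails.

grievant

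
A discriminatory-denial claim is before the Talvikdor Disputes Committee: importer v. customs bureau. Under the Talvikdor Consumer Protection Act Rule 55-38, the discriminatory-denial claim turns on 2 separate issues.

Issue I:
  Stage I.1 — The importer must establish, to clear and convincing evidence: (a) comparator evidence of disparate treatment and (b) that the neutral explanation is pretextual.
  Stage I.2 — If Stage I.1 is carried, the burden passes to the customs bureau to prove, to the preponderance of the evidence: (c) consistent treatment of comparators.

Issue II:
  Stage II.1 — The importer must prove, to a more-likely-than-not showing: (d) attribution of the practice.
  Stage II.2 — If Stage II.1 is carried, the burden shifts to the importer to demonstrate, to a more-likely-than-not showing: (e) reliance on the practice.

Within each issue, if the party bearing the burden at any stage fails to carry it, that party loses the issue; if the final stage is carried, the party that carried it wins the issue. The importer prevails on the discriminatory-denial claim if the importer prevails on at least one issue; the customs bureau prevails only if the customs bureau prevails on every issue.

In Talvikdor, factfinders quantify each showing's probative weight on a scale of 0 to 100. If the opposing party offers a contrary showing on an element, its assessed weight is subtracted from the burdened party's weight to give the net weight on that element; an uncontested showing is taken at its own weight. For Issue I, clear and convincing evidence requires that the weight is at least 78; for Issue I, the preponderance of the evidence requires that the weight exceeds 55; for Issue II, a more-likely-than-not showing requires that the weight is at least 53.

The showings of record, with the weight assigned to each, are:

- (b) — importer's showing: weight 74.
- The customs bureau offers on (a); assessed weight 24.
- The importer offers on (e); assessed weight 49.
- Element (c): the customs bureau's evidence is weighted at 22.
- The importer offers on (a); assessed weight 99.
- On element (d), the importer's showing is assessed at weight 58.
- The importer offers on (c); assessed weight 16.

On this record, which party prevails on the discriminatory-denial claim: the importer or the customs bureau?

customs bureau

— Issue I —
At Stage I.1 the importer must meet clear and convincing evidence (weight is at least 78): on (a) the weight is 99 less the opposing 24 gives net 75, < 78, so (a) does not meet the standard; on (b) the weight is 74, which does not reach 78, so (b) does not meet the standard.
  The importer does not carry Stage I.1.
The customs bureau prevails on this issue.
— Issue II —
Stage II.1 — burden on importer; standard: a more-likely-than-not showing (weight is at least 53).
    (d): 58 ≥ 53 [met]
  Stage II.1 carried; the burden remains with the importer.
Stage II.2 — burden on importer; standard: a more-likely-than-not showing (weight is at least 53).
    (e): 49 < 53 [not met]
  Stage II.2 not carried; the importer fails its burden.
So the customs bureau prevails on this issue.
Per-issue: Issue I → customs bureau; Issue II → customs bureau. The importer must prevail on at least one issue; overall, the customs bureau prevails.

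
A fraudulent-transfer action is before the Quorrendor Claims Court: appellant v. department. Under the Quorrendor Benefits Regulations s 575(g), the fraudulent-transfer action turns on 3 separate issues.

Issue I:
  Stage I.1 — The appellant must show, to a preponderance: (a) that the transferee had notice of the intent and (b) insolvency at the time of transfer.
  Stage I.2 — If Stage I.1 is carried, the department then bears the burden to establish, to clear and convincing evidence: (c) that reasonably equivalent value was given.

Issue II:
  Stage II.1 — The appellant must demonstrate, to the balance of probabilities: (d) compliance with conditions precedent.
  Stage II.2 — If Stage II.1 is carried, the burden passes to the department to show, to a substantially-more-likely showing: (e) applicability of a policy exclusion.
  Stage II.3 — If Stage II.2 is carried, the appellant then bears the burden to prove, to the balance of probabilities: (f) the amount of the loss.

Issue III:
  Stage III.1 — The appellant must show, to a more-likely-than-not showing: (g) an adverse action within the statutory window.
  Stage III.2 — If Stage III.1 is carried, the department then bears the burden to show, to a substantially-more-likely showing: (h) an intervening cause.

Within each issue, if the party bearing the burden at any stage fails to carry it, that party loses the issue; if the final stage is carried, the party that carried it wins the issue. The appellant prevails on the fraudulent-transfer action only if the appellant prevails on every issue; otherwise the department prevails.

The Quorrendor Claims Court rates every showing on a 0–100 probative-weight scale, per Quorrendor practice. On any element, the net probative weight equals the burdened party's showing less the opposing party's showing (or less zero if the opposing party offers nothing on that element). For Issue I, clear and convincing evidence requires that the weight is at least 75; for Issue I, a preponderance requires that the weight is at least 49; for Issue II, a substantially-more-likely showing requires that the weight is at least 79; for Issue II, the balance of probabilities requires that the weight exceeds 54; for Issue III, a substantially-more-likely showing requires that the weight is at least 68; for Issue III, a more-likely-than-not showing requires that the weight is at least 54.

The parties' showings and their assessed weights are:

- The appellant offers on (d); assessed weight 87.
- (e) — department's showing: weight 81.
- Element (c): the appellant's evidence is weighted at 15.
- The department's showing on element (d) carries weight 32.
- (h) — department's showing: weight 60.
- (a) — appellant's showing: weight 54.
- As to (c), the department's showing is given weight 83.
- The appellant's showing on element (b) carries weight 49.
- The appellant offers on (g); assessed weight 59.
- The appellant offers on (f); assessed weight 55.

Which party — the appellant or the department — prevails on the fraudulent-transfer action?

— Issue I —
Stage I.1 — burden on appellant; standard: a preponderance (weight is at least 49).
    (a): 54 ≥ 49 [met]
    (b): 49 ≥ 49 [met]
  All elements met. The burden passes to the department.
Stage I.2 — burden on department; standard: clear and convincing evidence (weight is at least 75).
    (c): 83 − 15 = 68 < 75 [not met]
  Not every element is met, so the department fails to carry Stage I.2.
The appellant prevails on this issue.
— Issue II —
At Stage II.1 the appellant must meet the balance of probabilities (weight exceeds 54): on (d) the weight is 87 less the opposing 32 gives net 55, which does exceed 54, so (d) meets the standard.
  Stage II.1 is satisfied; the onus moves to the department.
At Stage II.2 the department must meet a substantially-more-likely showing (weight is at least 79): on (e) the weight is 81, which does reach 79, so (e) meets the standard.
  Stage II.2 is satisfied; the onus moves to the appellant.
At Stage II.3 the appellant must meet the balance of probabilities (weight exceeds 54): on (f) the weight is 55, which does exceed 54, so (f) meets the standard.
  Stage II.3 carried; the final stage is satisfied.
Every stage carried; the appellant prevails on this issue.
— Issue III —
At Stage III.1 the appellant must meet a more-likely-than-not showing (weight is at least 54): on (g) the weight is 59, ≥ 54, so (g) meets the standard.
  The appellant carries Stage III.1; the department now bears the burden.
At Stage III.2 the department must meet a substantially-more-likely showing (weight is at least 68): on (h) the weight is 60, which does not reach 68, so (h) does not meet the standard.
  Not every element is met, so the department fails to carry Stage III.2.
So the appellant prevails on this issue.
Per-issue: Issue I → appellant; Issue II → appellant; Issue III → appellant. The appellant must prevail on every issue; overall, the appellant prevails.

appellant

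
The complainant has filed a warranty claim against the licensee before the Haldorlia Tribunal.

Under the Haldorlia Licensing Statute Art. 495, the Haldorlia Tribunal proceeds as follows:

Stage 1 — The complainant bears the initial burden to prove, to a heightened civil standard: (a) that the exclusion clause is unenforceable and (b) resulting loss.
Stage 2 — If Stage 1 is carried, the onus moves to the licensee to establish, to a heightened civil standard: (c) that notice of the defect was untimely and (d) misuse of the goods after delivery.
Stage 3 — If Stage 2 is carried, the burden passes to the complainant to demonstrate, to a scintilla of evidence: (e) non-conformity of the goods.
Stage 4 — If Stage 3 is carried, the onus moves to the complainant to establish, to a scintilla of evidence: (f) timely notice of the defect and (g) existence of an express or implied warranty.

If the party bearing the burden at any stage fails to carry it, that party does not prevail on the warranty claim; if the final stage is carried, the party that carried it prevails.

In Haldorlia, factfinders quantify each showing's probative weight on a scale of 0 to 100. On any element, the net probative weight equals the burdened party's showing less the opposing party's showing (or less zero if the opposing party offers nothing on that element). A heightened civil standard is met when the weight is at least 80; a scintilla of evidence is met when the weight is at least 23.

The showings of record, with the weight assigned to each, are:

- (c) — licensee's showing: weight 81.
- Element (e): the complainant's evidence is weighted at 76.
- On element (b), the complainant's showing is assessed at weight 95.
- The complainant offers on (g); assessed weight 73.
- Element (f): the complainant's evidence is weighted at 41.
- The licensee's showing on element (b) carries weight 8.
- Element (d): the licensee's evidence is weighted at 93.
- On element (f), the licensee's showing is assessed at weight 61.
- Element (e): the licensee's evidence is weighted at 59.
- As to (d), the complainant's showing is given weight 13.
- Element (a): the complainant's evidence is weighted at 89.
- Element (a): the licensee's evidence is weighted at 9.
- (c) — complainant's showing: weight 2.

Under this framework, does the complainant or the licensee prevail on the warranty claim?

complainant

Stage 1 — burden on complainant; standard: a heightened civil standard (weight is at least 80).
    (a): 89 − 9 = 80 ≥ 80 [met]
    (b): 95 − 8 = 87 ≥ 80 [met]
  All elements met. The burden passes to the licensee.
Stage 2 — burden on licensee; standard: a heightened civil standard (weight is at least 80).
    (c): 81 − 2 = 79 < 80 [not met]
    (d): 93 − 13 = 80 ≥ 80 [met]
  Stage 2 not carried; the licensee fails its burden.
So the complainant prevails.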